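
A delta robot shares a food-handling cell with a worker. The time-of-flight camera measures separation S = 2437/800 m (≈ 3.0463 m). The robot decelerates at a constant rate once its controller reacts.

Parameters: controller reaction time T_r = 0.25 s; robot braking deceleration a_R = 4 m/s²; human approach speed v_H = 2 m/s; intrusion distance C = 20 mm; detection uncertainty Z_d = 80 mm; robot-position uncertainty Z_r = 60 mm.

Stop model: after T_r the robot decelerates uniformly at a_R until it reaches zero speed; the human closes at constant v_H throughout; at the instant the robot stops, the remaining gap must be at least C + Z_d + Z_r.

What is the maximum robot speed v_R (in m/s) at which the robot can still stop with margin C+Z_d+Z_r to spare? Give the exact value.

quadratic (1/8)·v² + (3/4)·v + (-1909/800) = 0
  disc = (3/4)² − 4·(1/8)·(-1909/800) = 2809/1600 ; √disc = 53/40
  v_R = (−(3/4) + 53/40) / (2·(1/8)) = 23/10 m/s
check:
stop time T_s = (23/10)/4 = 0.5750 s
robot in T_r: 2.3000·0.2500 = 0.5750 m
robot under decel: 2.3000²/(2·4.0000) = 0.6613 m
human over T_r+T_s: 2.0000·(0.2500+0.5750) = 1.6500 m
residual clearance needed = 0.0200+0.0800+0.0600 = 0.1600 m
sum ≈ 0.5750+0.6613+1.6500+0.1600 ≈ 3.0463 m = S ✓

v_R_max = 23/10 m/s = 2.3000 m/s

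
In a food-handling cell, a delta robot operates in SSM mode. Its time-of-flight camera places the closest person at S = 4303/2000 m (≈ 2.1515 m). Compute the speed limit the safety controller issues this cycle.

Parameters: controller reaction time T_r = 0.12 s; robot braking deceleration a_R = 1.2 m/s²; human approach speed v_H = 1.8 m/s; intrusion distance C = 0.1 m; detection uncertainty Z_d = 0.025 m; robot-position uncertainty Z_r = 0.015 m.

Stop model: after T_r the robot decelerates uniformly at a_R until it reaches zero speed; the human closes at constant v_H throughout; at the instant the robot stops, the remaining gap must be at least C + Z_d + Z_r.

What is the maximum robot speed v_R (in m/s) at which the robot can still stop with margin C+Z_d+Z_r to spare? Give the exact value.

collect terms ⇒ (5/12)·v_R² + (81/50)·v_R + (-3591/2000) = 0
  disc = (81/50)² − 4·(5/12)·(-3591/2000) = 56169/10000 ; √disc = 237/100
  v_R = (−(81/50) + 237/100) / (2·(5/12)) = 9/10 m/s
check:
T_s = v_R/a_R = (9/10)/(6/5) = 0.7500 s
robot in T_r: 0.9000·0.1200 = 0.1080 m
robot under decel: 0.9000²/(2·1.2000) = 0.3375 m
human closes 1.8000·0.8700 = 1.5660 m
margins: 0.1000+0.0250+0.0150 = 0.1400 m
sum ≈ 0.1080+0.3375+1.5660+0.1400 ≈ 2.1515 m = S ✓

v_R_max = 9/10 m/s = 0.9000 m/s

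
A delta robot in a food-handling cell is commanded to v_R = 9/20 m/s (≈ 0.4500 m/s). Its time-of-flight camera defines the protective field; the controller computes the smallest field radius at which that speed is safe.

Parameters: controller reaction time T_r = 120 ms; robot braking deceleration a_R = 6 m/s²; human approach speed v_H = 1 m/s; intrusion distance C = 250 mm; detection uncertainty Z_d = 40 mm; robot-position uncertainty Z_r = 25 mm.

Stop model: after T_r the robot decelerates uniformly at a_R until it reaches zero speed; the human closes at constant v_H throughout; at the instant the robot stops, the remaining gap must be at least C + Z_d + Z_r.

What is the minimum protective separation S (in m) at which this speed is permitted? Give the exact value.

braking lasts T_s = (9/20)/6 = 0.0750 s
reaction-phase robot travel = 0.4500·0.1200 = 0.0540 m
braking distance = 0.4500²/(2·6.0000) = 0.0169 m
human over T_r+T_s: 1.0000·(0.1200+0.0750) = 0.1950 m
C+Z_d+Z_r = 0.2500+0.0400+0.0250 = 0.3150 m
S_min ≈ 0.0540+0.0169+0.1950+0.3150  ⇒  S_min = 4647/8000 m

S_min = 4647/8000 m = 0.5809 m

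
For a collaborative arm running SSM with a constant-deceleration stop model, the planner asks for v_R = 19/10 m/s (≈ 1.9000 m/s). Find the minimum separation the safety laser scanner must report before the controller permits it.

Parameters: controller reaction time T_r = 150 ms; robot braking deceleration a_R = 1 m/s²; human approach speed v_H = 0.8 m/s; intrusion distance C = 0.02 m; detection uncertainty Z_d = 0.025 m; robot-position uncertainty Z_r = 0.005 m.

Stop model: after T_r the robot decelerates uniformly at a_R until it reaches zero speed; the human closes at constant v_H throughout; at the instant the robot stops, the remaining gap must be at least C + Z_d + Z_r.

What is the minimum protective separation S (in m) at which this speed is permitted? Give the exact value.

stop time T_s = (19/10)/1 = 1.9000 s
robot in T_r: 1.9000·0.1500 = 0.2850 m
braking distance = 1.9000²/(2·1.0000) = 1.8050 m
person approaches 0.8000·(0.1500+1.9000) = 1.6400 m
residual clearance needed = 0.0200+0.0250+0.0050 = 0.0500 m
S_min ≈ 0.2850+1.8050+1.6400+0.0500  ⇒  S_min = 189/50 m

S_min = 189/50 m = 3.7800 m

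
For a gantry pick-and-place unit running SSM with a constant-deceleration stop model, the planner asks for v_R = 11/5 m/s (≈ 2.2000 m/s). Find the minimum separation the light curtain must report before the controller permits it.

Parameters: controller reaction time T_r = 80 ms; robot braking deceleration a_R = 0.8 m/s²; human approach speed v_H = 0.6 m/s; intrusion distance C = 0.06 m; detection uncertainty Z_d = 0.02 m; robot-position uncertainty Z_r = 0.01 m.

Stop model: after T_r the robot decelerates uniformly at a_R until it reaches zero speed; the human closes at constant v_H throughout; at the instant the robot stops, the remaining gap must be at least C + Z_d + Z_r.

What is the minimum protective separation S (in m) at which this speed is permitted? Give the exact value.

S_min = 4989/1000 m = 4.9890 m

braking lasts T_s = (11/5)/(4/5) = 2.7500 s
robot covers v_R·T_r = 2.2000·0.0800 = 0.1760 m before braking
robot under decel: 2.2000²/(2·0.8000) = 3.0250 m
human over T_r+T_s: 0.6000·(0.0800+2.7500) = 1.6980 m
margins: 0.0600+0.0200+0.0100 = 0.0900 m
S_min ≈ 0.1760+3.0250+1.6980+0.0900  ⇒  S_min = 4989/1000 m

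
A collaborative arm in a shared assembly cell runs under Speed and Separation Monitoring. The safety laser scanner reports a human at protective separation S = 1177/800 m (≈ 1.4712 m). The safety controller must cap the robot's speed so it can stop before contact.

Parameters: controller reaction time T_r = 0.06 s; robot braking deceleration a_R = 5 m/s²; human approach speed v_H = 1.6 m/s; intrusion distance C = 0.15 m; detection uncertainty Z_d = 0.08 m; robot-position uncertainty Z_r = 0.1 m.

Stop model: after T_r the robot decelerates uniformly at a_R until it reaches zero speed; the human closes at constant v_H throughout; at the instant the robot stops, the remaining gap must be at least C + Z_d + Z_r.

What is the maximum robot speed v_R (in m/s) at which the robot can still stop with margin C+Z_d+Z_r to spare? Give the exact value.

v_R_max = 37/20 m/s = 1.8500 m/s

collect terms ⇒ (1/10)·v_R² + (19/50)·v_R + (-4181/4000) = 0
  disc = (19/50)² − 4·(1/10)·(-4181/4000) = 9/16 ; √disc = 3/4
  v_R = (−(19/50) + 3/4) / (2·(1/10)) = 37/20 m/s
check:
stop time T_s = (37/20)/5 = 0.3700 s
robot in T_r: 1.8500·0.0600 = 0.1110 m
robot covers 1.8500·0.3700 − ½·5.0000·0.3700² = 0.3422 m while stopping
human closes 1.6000·0.4300 = 0.6880 m
C+Z_d+Z_r = 0.1500+0.0800+0.1000 = 0.3300 m
sum ≈ 0.1110+0.3422+0.6880+0.3300 ≈ 1.4712 m = S ✓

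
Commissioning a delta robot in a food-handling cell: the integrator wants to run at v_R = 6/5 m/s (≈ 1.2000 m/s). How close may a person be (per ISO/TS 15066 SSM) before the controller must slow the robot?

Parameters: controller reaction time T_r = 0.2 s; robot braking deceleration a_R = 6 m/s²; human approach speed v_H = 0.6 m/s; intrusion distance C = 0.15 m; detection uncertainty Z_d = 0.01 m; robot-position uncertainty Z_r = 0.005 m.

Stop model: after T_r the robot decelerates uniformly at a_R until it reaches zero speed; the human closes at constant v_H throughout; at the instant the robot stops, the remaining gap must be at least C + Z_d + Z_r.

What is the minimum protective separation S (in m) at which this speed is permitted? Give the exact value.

braking lasts T_s = (6/5)/6 = 0.2000 s
reaction-phase robot travel = 1.2000·0.2000 = 0.2400 m
braking distance = 1.2000²/(2·6.0000) = 0.1200 m
human closes 0.6000·0.4000 = 0.2400 m
residual clearance needed = 0.1500+0.0100+0.0050 = 0.1650 m
S_min ≈ 0.2400+0.1200+0.2400+0.1650  ⇒  S_min = 153/200 m

S_min = 153/200 m = 0.7650 m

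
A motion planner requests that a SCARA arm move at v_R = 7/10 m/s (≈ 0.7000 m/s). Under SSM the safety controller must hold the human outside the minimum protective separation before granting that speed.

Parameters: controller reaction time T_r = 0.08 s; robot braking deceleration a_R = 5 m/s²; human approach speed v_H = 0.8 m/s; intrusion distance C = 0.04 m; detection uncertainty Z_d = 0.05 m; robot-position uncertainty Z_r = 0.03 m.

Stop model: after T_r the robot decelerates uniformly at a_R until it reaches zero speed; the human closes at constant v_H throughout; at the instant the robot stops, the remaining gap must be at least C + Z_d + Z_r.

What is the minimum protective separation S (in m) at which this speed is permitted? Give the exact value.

stop time T_s = (7/10)/5 = 0.1400 s
robot covers v_R·T_r = 0.7000·0.0800 = 0.0560 m before braking
robot under decel: 0.7000²/(2·5.0000) = 0.0490 m
human closes 0.8000·0.2200 = 0.1760 m
margins: 0.0400+0.0500+0.0300 = 0.1200 m
S_min ≈ 0.0560+0.0490+0.1760+0.1200  ⇒  S_min = 401/1000 m

S_min = 401/1000 m = 0.4010 m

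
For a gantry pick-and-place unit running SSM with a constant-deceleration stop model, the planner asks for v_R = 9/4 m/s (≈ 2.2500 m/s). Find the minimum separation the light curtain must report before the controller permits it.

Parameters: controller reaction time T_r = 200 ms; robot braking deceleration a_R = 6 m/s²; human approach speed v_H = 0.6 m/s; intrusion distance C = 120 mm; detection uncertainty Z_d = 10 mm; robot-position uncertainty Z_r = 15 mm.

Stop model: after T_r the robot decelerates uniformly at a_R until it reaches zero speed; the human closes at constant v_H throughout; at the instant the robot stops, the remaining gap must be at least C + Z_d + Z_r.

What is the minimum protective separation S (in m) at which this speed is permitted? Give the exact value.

S_min = 2179/1600 m = 1.3619 m

stop time T_s = (9/4)/6 = 0.3750 s
robot covers v_R·T_r = 2.2500·0.2000 = 0.4500 m before braking
robot under decel: 2.2500²/(2·6.0000) = 0.4219 m
human closes 0.6000·0.5750 = 0.3450 m
residual clearance needed = 0.1200+0.0100+0.0150 = 0.1450 m
S_min ≈ 0.4500+0.4219+0.3450+0.1450  ⇒  S_min = 2179/1600 m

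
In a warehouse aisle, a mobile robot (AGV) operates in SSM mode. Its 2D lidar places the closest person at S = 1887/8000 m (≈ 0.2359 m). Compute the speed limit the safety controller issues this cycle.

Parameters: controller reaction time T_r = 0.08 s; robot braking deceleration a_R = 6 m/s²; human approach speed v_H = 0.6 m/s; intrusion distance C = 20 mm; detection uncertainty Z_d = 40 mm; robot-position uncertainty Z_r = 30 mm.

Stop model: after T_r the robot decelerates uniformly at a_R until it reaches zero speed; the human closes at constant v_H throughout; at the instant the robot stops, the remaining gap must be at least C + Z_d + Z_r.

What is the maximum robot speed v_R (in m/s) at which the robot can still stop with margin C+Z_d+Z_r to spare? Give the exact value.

collect terms ⇒ (1/12)·v_R² + (9/50)·v_R + (-783/8000) = 0
  disc = (9/50)² − 4·(1/12)·(-783/8000) = 2601/40000 ; √disc = 51/200
  v_R = (−(9/50) + 51/200) / (2·(1/12)) = 9/20 m/s
check:
T_s = v_R/a_R = (9/20)/6 = 0.0750 s
robot covers v_R·T_r = 0.4500·0.0800 = 0.0360 m before braking
braking distance = 0.4500²/(2·6.0000) = 0.0169 m
human over T_r+T_s: 0.6000·(0.0800+0.0750) = 0.0930 m
margins: 0.0200+0.0400+0.0300 = 0.0900 m
sum ≈ 0.0360+0.0169+0.0930+0.0900 ≈ 0.2359 m = S ✓

v_R_max = 9/20 m/s = 0.4500 m/s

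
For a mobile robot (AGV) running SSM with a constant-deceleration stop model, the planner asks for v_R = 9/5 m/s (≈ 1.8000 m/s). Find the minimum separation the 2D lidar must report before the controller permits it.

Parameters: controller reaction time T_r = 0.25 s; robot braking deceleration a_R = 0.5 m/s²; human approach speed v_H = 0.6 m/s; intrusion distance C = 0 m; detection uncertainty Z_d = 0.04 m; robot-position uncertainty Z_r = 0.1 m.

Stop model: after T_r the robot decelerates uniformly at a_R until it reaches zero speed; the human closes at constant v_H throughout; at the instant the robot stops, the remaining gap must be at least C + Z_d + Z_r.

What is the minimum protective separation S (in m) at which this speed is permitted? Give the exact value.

S_min = 307/50 m = 6.1400 m

braking lasts T_s = (9/5)/(1/2) = 3.6000 s
robot in T_r: 1.8000·0.2500 = 0.4500 m
robot under decel: 1.8000²/(2·0.5000) = 3.2400 m
person approaches 0.6000·(0.2500+3.6000) = 2.3100 m
margins: 0.0000+0.0400+0.1000 = 0.1400 m
S_min ≈ 0.4500+3.2400+2.3100+0.1400  ⇒  S_min = 307/50 m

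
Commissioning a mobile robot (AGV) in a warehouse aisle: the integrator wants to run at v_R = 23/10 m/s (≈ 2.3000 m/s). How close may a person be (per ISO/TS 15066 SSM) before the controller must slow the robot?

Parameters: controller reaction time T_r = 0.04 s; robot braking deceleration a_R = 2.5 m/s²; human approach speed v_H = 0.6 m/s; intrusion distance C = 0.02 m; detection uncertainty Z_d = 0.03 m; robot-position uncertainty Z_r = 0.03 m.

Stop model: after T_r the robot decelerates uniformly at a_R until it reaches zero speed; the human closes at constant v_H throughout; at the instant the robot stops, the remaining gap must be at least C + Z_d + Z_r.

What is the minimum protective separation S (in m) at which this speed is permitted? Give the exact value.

braking lasts T_s = (23/10)/(5/2) = 0.9200 s
robot in T_r: 2.3000·0.0400 = 0.0920 m
braking distance = 2.3000²/(2·2.5000) = 1.0580 m
human over T_r+T_s: 0.6000·(0.0400+0.9200) = 0.5760 m
margins: 0.0200+0.0300+0.0300 = 0.0800 m
S_min ≈ 0.0920+1.0580+0.5760+0.0800  ⇒  S_min = 903/500 m

S_min = 903/500 m = 1.8060 m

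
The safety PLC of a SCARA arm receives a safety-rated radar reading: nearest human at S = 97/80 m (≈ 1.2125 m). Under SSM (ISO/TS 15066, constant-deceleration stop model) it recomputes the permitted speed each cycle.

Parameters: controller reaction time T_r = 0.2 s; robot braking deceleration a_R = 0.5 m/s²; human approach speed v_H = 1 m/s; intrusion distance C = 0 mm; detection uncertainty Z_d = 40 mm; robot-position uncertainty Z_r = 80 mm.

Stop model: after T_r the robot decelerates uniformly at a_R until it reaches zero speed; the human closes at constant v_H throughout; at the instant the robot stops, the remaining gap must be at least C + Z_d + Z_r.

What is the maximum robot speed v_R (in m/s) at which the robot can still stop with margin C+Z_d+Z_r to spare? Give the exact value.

v_R_max = 7/20 m/s = 0.3500 m/s

collect terms ⇒ (1)·v_R² + (11/5)·v_R + (-357/400) = 0
  disc = (11/5)² − 4·(1)·(-357/400) = 841/100 ; √disc = 29/10
  v_R = (−(11/5) + 29/10) / (2·(1)) = 7/20 m/s
check:
stop time T_s = (7/20)/(1/2) = 0.7000 s
robot in T_r: 0.3500·0.2000 = 0.0700 m
robot covers 0.3500·0.7000 − ½·0.5000·0.7000² = 0.1225 m while stopping
person approaches 1.0000·(0.2000+0.7000) = 0.9000 m
C+Z_d+Z_r = 0.0000+0.0400+0.0800 = 0.1200 m
sum ≈ 0.0700+0.1225+0.9000+0.1200 ≈ 1.2125 m = S ✓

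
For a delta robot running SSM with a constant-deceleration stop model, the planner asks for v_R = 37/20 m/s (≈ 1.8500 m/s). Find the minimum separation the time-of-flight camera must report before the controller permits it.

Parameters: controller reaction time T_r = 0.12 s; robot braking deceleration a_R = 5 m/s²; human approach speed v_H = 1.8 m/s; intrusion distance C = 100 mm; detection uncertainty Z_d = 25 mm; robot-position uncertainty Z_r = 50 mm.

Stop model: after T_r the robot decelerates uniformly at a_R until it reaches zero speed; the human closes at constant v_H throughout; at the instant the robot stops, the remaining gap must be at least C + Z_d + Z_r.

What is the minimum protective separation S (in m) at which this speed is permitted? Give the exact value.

T_s = v_R/a_R = (37/20)/5 = 0.3700 s
robot covers v_R·T_r = 1.8500·0.1200 = 0.2220 m before braking
robot under decel: 1.8500²/(2·5.0000) = 0.3422 m
person approaches 1.8000·(0.1200+0.3700) = 0.8820 m
margins: 0.1000+0.0250+0.0500 = 0.1750 m
S_min ≈ 0.2220+0.3422+0.8820+0.1750  ⇒  S_min = 1297/800 m

S_min = 1297/800 m = 1.6213 m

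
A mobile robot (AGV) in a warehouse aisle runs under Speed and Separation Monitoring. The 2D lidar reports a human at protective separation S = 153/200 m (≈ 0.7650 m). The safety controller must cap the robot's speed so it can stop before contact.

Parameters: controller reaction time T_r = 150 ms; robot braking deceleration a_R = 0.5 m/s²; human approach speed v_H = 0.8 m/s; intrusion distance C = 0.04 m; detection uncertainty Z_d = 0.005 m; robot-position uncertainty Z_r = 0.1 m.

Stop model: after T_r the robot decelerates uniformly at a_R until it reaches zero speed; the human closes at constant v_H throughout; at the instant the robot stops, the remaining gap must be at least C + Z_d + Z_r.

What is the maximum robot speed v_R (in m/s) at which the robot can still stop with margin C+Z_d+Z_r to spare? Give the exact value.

collect terms ⇒ (1)·v_R² + (7/4)·v_R + (-1/2) = 0
  disc = (7/4)² − 4·(1)·(-1/2) = 81/16 ; √disc = 9/4
  v_R = (−(7/4) + 9/4) / (2·(1)) = 1/4 m/s
check:
T_s = v_R/a_R = (1/4)/(1/2) = 0.5000 s
robot in T_r: 0.2500·0.1500 = 0.0375 m
robot under decel: 0.2500²/(2·0.5000) = 0.0625 m
human closes 0.8000·0.6500 = 0.5200 m
residual clearance needed = 0.0400+0.0050+0.1000 = 0.1450 m
sum ≈ 0.0375+0.0625+0.5200+0.1450 ≈ 0.7650 m = S ✓

v_R_max = 1/4 m/s = 0.2500 m/s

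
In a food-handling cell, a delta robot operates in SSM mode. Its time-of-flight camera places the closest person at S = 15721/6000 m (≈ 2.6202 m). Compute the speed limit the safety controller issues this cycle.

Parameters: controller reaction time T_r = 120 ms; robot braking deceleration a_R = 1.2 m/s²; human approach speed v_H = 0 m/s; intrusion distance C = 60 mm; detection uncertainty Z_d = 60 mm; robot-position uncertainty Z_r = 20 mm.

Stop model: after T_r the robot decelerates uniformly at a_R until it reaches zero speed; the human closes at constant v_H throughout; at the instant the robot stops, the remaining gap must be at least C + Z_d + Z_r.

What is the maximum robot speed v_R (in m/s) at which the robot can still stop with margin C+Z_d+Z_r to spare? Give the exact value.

quadratic (5/12)·v² + (3/25)·v + (-14881/6000) = 0
  disc = (3/25)² − 4·(5/12)·(-14881/6000) = 373321/90000 ; √disc = 611/300
  v_R = (−(3/25) + 611/300) / (2·(5/12)) = 23/10 m/s
check:
stop time T_s = (23/10)/(6/5) = 1.9167 s
robot covers v_R·T_r = 2.3000·0.1200 = 0.2760 m before braking
robot under decel: 2.3000²/(2·1.2000) = 2.2042 m
human closes 0.0000·2.0367 = 0.0000 m
residual clearance needed = 0.0600+0.0600+0.0200 = 0.1400 m
sum ≈ 0.2760+2.2042+0.0000+0.1400 ≈ 2.6202 m = S ✓

v_R_max = 23/10 m/s = 2.3000 m/s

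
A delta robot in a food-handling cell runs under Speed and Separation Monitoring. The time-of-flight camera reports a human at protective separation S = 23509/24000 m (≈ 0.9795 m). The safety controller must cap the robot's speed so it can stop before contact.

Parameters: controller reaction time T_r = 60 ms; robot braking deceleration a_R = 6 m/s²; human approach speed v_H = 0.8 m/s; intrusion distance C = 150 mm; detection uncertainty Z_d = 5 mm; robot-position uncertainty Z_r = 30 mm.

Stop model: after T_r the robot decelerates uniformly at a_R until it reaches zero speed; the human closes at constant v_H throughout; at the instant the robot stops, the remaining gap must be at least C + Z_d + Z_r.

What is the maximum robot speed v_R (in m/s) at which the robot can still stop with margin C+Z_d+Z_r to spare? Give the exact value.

v_R_max = 41/20 m/s = 2.0500 m/s

collect terms ⇒ (1/12)·v_R² + (29/150)·v_R + (-17917/24000) = 0
  disc = (29/150)² − 4·(1/12)·(-17917/24000) = 11449/40000 ; √disc = 107/200
  v_R = (−(29/150) + 107/200) / (2·(1/12)) = 41/20 m/s
check:
T_s = v_R/a_R = (41/20)/6 = 0.3417 s
reaction-phase robot travel = 2.0500·0.0600 = 0.1230 m
robot under decel: 2.0500²/(2·6.0000) = 0.3502 m
human closes 0.8000·0.4017 = 0.3213 m
margins: 0.1500+0.0050+0.0300 = 0.1850 m
sum ≈ 0.1230+0.3502+0.3213+0.1850 ≈ 0.9795 m = S ✓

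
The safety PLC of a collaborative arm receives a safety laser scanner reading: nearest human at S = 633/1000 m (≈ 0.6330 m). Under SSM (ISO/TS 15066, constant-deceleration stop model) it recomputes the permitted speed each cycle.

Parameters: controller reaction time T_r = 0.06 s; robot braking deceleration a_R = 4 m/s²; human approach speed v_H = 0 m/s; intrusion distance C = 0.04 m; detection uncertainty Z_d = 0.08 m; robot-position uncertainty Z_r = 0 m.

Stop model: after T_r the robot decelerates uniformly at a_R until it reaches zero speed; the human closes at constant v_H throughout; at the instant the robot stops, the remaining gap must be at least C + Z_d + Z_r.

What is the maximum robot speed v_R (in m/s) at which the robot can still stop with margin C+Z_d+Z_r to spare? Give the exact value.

collect terms ⇒ (1/8)·v_R² + (3/50)·v_R + (-513/1000) = 0
  disc = (3/50)² − 4·(1/8)·(-513/1000) = 2601/10000 ; √disc = 51/100
  v_R = (−(3/50) + 51/100) / (2·(1/8)) = 9/5 m/s
check:
T_s = v_R/a_R = (9/5)/4 = 0.4500 s
reaction-phase robot travel = 1.8000·0.0600 = 0.1080 m
robot covers 1.8000·0.4500 − ½·4.0000·0.4500² = 0.4050 m while stopping
person approaches 0.0000·(0.0600+0.4500) = 0.0000 m
residual clearance needed = 0.0400+0.0800+0.0000 = 0.1200 m
sum ≈ 0.1080+0.4050+0.0000+0.1200 ≈ 0.6330 m = S ✓

v_R_max = 9/5 m/s = 1.8000 m/s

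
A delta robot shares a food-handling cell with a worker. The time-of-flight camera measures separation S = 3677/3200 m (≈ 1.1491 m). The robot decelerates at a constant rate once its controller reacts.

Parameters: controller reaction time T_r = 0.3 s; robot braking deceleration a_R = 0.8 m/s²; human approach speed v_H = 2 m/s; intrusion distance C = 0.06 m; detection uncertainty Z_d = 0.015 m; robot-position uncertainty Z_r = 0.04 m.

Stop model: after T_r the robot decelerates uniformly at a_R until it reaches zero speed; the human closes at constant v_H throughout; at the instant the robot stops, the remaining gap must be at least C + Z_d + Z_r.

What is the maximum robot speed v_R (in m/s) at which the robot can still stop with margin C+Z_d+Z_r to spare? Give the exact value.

v_R_max = 3/20 m/s = 0.1500 m/s

at the boundary: (5/8)·v² + (14/5)·v + (-1389/3200) = 0
  disc = (14/5)² − 4·(5/8)·(-1389/3200) = 57121/6400 ; √disc = 239/80
  v_R = (−(14/5) + 239/80) / (2·(5/8)) = 3/20 m/s
check:
stop time T_s = (3/20)/(4/5) = 0.1875 s
robot covers v_R·T_r = 0.1500·0.3000 = 0.0450 m before braking
robot covers 0.1500·0.1875 − ½·0.8000·0.1875² = 0.0141 m while stopping
human over T_r+T_s: 2.0000·(0.3000+0.1875) = 0.9750 m
residual clearance needed = 0.0600+0.0150+0.0400 = 0.1150 m
sum ≈ 0.0450+0.0141+0.9750+0.1150 ≈ 1.1491 m = S ✓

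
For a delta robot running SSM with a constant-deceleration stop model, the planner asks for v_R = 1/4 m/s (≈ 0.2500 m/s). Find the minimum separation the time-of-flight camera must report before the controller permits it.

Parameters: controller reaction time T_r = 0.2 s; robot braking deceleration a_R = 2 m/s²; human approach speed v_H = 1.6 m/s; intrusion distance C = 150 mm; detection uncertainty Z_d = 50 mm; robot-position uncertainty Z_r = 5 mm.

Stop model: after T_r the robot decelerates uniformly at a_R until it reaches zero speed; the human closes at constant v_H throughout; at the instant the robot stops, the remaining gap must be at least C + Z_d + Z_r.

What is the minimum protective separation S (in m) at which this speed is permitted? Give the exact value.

S_min = 253/320 m = 0.7906 m

stop time T_s = (1/4)/2 = 0.1250 s
robot in T_r: 0.2500·0.2000 = 0.0500 m
robot under decel: 0.2500²/(2·2.0000) = 0.0156 m
person approaches 1.6000·(0.2000+0.1250) = 0.5200 m
C+Z_d+Z_r = 0.1500+0.0500+0.0050 = 0.2050 m
S_min ≈ 0.0500+0.0156+0.5200+0.2050  ⇒  S_min = 253/320 m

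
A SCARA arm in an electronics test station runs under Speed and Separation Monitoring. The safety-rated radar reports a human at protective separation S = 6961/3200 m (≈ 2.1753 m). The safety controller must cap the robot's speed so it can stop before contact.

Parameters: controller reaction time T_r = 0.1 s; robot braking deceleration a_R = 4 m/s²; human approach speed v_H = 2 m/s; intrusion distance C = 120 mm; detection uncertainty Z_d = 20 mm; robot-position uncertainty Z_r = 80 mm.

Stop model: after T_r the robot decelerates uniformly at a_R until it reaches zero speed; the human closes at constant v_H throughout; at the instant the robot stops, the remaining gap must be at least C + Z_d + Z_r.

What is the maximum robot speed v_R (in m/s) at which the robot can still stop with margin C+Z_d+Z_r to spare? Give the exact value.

v_R_max = 41/20 m/s = 2.0500 m/s

collect terms ⇒ (1/8)·v_R² + (3/5)·v_R + (-5617/3200) = 0
  disc = (3/5)² − 4·(1/8)·(-5617/3200) = 7921/6400 ; √disc = 89/80
  v_R = (−(3/5) + 89/80) / (2·(1/8)) = 41/20 m/s
check:
braking lasts T_s = (41/20)/4 = 0.5125 s
robot covers v_R·T_r = 2.0500·0.1000 = 0.2050 m before braking
braking distance = 2.0500²/(2·4.0000) = 0.5253 m
human over T_r+T_s: 2.0000·(0.1000+0.5125) = 1.2250 m
C+Z_d+Z_r = 0.1200+0.0200+0.0800 = 0.2200 m
sum ≈ 0.2050+0.5253+1.2250+0.2200 ≈ 2.1753 m = S ✓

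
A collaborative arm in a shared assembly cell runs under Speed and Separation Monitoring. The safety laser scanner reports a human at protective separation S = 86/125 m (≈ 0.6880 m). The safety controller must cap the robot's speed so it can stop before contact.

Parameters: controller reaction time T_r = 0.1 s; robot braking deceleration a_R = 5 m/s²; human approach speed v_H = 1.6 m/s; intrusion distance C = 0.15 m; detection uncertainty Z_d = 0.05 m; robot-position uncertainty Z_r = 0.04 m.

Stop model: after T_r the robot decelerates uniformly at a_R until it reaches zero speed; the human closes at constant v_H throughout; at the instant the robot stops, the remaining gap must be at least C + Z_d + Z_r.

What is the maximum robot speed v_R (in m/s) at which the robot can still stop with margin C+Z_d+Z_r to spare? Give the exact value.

at the boundary: (1/10)·v² + (21/50)·v + (-36/125) = 0
  disc = (21/50)² − 4·(1/10)·(-36/125) = 729/2500 ; √disc = 27/50
  v_R = (−(21/50) + 27/50) / (2·(1/10)) = 3/5 m/s
check:
stop time T_s = (3/5)/5 = 0.1200 s
robot covers v_R·T_r = 0.6000·0.1000 = 0.0600 m before braking
robot covers 0.6000·0.1200 − ½·5.0000·0.1200² = 0.0360 m while stopping
human over T_r+T_s: 1.6000·(0.1000+0.1200) = 0.3520 m
C+Z_d+Z_r = 0.1500+0.0500+0.0400 = 0.2400 m
sum ≈ 0.0600+0.0360+0.3520+0.2400 ≈ 0.6880 m = S ✓

v_R_max = 3/5 m/s = 0.6000 m/s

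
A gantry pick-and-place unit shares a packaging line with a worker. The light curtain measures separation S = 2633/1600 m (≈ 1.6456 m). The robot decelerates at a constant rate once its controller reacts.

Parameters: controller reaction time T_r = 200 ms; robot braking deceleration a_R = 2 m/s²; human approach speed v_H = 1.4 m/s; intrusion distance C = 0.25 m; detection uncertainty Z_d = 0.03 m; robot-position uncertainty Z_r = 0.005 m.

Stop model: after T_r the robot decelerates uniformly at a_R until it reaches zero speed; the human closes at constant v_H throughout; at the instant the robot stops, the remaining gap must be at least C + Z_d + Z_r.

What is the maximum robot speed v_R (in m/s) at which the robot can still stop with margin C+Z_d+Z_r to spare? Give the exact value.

collect terms ⇒ (1/4)·v_R² + (9/10)·v_R + (-1729/1600) = 0
  disc = (9/10)² − 4·(1/4)·(-1729/1600) = 121/64 ; √disc = 11/8
  v_R = (−(9/10) + 11/8) / (2·(1/4)) = 19/20 m/s
check:
stop time T_s = (19/20)/2 = 0.4750 s
reaction-phase robot travel = 0.9500·0.2000 = 0.1900 m
robot under decel: 0.9500²/(2·2.0000) = 0.2256 m
human over T_r+T_s: 1.4000·(0.2000+0.4750) = 0.9450 m
margins: 0.2500+0.0300+0.0050 = 0.2850 m
sum ≈ 0.1900+0.2256+0.9450+0.2850 ≈ 1.6456 m = S ✓

v_R_max = 19/20 m/s = 0.9500 m/s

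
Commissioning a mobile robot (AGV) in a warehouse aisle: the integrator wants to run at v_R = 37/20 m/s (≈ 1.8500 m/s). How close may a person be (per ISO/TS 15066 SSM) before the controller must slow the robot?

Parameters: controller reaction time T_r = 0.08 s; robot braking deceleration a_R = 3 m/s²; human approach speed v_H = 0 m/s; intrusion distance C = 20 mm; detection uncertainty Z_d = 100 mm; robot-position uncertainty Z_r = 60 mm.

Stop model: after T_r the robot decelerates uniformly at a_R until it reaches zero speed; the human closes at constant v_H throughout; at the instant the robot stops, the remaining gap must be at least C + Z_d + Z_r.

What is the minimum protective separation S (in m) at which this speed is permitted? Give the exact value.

S_min = 10781/12000 m = 0.8984 m

braking lasts T_s = (37/20)/3 = 0.6167 s
reaction-phase robot travel = 1.8500·0.0800 = 0.1480 m
robot covers 1.8500·0.6167 − ½·3.0000·0.6167² = 0.5704 m while stopping
human over T_r+T_s: 0.0000·(0.0800+0.6167) = 0.0000 m
C+Z_d+Z_r = 0.0200+0.1000+0.0600 = 0.1800 m
S_min ≈ 0.1480+0.5704+0.0000+0.1800  ⇒  S_min = 10781/12000 m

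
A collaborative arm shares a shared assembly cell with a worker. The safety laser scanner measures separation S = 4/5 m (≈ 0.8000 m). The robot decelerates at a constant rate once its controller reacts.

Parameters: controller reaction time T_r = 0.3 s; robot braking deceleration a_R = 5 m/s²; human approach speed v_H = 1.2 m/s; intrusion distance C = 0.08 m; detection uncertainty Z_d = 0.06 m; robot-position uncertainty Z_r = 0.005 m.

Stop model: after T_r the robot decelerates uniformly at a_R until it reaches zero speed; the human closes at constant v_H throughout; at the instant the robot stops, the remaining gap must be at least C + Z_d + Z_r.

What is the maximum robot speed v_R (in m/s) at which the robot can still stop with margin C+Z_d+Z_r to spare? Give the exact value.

v_R_max = 1/2 m/s = 0.5000 m/s

collect terms ⇒ (1/10)·v_R² + (27/50)·v_R + (-59/200) = 0
  disc = (27/50)² − 4·(1/10)·(-59/200) = 256/625 ; √disc = 16/25
  v_R = (−(27/50) + 16/25) / (2·(1/10)) = 1/2 m/s
check:
T_s = v_R/a_R = (1/2)/5 = 0.1000 s
robot in T_r: 0.5000·0.3000 = 0.1500 m
robot under decel: 0.5000²/(2·5.0000) = 0.0250 m
human closes 1.2000·0.4000 = 0.4800 m
residual clearance needed = 0.0800+0.0600+0.0050 = 0.1450 m
sum ≈ 0.1500+0.0250+0.4800+0.1450 ≈ 0.8000 m = S ✓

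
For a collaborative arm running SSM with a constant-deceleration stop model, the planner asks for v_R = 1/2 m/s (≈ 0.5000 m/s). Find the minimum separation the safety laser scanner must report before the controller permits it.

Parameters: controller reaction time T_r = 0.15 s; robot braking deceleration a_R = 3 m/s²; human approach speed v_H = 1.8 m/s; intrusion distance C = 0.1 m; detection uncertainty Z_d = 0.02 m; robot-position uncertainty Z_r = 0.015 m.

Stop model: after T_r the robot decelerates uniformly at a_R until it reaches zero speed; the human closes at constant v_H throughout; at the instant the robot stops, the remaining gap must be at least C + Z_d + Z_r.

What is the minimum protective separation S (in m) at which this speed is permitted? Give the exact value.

S_min = 493/600 m = 0.8217 m

stop time T_s = (1/2)/3 = 0.1667 s
robot covers v_R·T_r = 0.5000·0.1500 = 0.0750 m before braking
robot covers 0.5000·0.1667 − ½·3.0000·0.1667² = 0.0417 m while stopping
human over T_r+T_s: 1.8000·(0.1500+0.1667) = 0.5700 m
C+Z_d+Z_r = 0.1000+0.0200+0.0150 = 0.1350 m
S_min ≈ 0.0750+0.0417+0.5700+0.1350  ⇒  S_min = 493/600 m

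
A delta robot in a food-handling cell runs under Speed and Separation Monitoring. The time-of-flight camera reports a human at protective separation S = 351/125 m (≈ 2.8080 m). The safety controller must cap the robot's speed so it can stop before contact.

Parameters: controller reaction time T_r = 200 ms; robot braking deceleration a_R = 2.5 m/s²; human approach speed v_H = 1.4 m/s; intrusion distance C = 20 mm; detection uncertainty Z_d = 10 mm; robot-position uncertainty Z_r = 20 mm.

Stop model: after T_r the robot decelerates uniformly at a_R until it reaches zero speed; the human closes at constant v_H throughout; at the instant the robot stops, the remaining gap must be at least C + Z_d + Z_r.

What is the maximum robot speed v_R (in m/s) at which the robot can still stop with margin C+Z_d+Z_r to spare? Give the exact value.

quadratic (1/5)·v² + (19/25)·v + (-1239/500) = 0
  disc = (19/25)² − 4·(1/5)·(-1239/500) = 64/25 ; √disc = 8/5
  v_R = (−(19/25) + 8/5) / (2·(1/5)) = 21/10 m/s
check:
stop time T_s = (21/10)/(5/2) = 0.8400 s
robot in T_r: 2.1000·0.2000 = 0.4200 m
robot under decel: 2.1000²/(2·2.5000) = 0.8820 m
person approaches 1.4000·(0.2000+0.8400) = 1.4560 m
C+Z_d+Z_r = 0.0200+0.0100+0.0200 = 0.0500 m
sum ≈ 0.4200+0.8820+1.4560+0.0500 ≈ 2.8080 m = S ✓

v_R_max = 21/10 m/s = 2.1000 m/s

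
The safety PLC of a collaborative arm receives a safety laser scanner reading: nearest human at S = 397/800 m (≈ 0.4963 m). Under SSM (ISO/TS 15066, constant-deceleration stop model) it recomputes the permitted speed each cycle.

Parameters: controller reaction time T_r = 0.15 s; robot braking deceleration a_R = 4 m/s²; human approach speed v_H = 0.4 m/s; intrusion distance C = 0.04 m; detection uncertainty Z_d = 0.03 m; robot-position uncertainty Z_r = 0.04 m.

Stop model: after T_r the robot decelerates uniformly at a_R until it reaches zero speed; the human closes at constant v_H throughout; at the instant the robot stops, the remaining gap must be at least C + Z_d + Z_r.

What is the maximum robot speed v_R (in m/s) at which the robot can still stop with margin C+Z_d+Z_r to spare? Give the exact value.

v_R_max = 9/10 m/s = 0.9000 m/s

at the boundary: (1/8)·v² + (1/4)·v + (-261/800) = 0
  disc = (1/4)² − 4·(1/8)·(-261/800) = 361/1600 ; √disc = 19/40
  v_R = (−(1/4) + 19/40) / (2·(1/8)) = 9/10 m/s
check:
stop time T_s = (9/10)/4 = 0.2250 s
reaction-phase robot travel = 0.9000·0.1500 = 0.1350 m
robot under decel: 0.9000²/(2·4.0000) = 0.1013 m
human closes 0.4000·0.3750 = 0.1500 m
C+Z_d+Z_r = 0.0400+0.0300+0.0400 = 0.1100 m
sum ≈ 0.1350+0.1013+0.1500+0.1100 ≈ 0.4963 m = S ✓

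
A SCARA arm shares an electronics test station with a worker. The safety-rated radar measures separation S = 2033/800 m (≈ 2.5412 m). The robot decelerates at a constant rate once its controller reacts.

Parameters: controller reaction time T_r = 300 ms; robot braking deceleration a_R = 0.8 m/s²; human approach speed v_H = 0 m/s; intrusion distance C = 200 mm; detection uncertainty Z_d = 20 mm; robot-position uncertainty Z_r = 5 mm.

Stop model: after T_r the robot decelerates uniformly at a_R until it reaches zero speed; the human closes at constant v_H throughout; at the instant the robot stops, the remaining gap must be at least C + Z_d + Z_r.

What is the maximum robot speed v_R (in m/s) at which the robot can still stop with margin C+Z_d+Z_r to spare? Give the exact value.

at the boundary: (5/8)·v² + (3/10)·v + (-1853/800) = 0
  disc = (3/10)² − 4·(5/8)·(-1853/800) = 9409/1600 ; √disc = 97/40
  v_R = (−(3/10) + 97/40) / (2·(5/8)) = 17/10 m/s
check:
T_s = v_R/a_R = (17/10)/(4/5) = 2.1250 s
reaction-phase robot travel = 1.7000·0.3000 = 0.5100 m
robot under decel: 1.7000²/(2·0.8000) = 1.8062 m
human over T_r+T_s: 0.0000·(0.3000+2.1250) = 0.0000 m
C+Z_d+Z_r = 0.2000+0.0200+0.0050 = 0.2250 m
sum ≈ 0.5100+1.8062+0.0000+0.2250 ≈ 2.5412 m = S ✓

v_R_max = 17/10 m/s = 1.7000 m/s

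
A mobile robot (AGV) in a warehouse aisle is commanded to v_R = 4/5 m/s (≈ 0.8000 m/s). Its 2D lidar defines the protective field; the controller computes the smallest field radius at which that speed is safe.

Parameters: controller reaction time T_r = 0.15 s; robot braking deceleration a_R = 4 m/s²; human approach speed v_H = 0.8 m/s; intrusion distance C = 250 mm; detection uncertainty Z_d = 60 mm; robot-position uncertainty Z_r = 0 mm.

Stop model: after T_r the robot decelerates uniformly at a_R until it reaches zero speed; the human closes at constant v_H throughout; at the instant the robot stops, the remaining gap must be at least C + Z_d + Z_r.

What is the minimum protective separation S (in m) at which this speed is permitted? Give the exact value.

S_min = 79/100 m = 0.7900 m

T_s = v_R/a_R = (4/5)/4 = 0.2000 s
reaction-phase robot travel = 0.8000·0.1500 = 0.1200 m
braking distance = 0.8000²/(2·4.0000) = 0.0800 m
human over T_r+T_s: 0.8000·(0.1500+0.2000) = 0.2800 m
C+Z_d+Z_r = 0.2500+0.0600+0.0000 = 0.3100 m
S_min ≈ 0.1200+0.0800+0.2800+0.3100  ⇒  S_min = 79/100 m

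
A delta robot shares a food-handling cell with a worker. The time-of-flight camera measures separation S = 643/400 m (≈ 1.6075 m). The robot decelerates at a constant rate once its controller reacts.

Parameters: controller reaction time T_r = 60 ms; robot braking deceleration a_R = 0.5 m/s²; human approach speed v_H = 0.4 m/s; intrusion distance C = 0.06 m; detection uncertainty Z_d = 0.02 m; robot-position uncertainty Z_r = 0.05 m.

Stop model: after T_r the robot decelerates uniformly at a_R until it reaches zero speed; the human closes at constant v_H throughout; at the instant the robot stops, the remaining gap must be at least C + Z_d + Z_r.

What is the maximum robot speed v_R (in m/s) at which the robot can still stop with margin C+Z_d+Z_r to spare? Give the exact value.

v_R_max = 17/20 m/s = 0.8500 m/s

quadratic (1)·v² + (43/50)·v + (-2907/2000) = 0
  disc = (43/50)² − 4·(1)·(-2907/2000) = 4096/625 ; √disc = 64/25
  v_R = (−(43/50) + 64/25) / (2·(1)) = 17/20 m/s
check:
T_s = v_R/a_R = (17/20)/(1/2) = 1.7000 s
robot in T_r: 0.8500·0.0600 = 0.0510 m
robot under decel: 0.8500²/(2·0.5000) = 0.7225 m
human over T_r+T_s: 0.4000·(0.0600+1.7000) = 0.7040 m
margins: 0.0600+0.0200+0.0500 = 0.1300 m
sum ≈ 0.0510+0.7225+0.7040+0.1300 ≈ 1.6075 m = S ✓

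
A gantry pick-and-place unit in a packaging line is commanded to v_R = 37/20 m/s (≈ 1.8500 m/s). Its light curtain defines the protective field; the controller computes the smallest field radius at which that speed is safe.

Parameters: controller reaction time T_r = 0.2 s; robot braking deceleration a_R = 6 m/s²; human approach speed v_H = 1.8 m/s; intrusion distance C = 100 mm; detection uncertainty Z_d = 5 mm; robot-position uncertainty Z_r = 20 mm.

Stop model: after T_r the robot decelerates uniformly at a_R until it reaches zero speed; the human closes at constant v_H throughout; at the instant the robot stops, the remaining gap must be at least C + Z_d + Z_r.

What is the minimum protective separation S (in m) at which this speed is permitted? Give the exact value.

S_min = 8137/4800 m = 1.6952 m

T_s = v_R/a_R = (37/20)/6 = 0.3083 s
robot in T_r: 1.8500·0.2000 = 0.3700 m
robot covers 1.8500·0.3083 − ½·6.0000·0.3083² = 0.2852 m while stopping
human closes 1.8000·0.5083 = 0.9150 m
residual clearance needed = 0.1000+0.0050+0.0200 = 0.1250 m
S_min ≈ 0.3700+0.2852+0.9150+0.1250  ⇒  S_min = 8137/4800 m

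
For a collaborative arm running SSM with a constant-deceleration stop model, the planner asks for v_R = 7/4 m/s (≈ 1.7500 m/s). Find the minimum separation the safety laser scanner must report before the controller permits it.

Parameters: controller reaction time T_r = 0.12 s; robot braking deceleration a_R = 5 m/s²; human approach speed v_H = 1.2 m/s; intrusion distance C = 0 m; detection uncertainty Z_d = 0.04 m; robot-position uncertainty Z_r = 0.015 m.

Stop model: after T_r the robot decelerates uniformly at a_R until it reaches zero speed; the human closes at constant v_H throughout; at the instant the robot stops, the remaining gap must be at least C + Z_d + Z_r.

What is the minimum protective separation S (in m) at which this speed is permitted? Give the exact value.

S_min = 4541/4000 m = 1.1353 m

T_s = v_R/a_R = (7/4)/5 = 0.3500 s
robot covers v_R·T_r = 1.7500·0.1200 = 0.2100 m before braking
robot under decel: 1.7500²/(2·5.0000) = 0.3063 m
human closes 1.2000·0.4700 = 0.5640 m
residual clearance needed = 0.0000+0.0400+0.0150 = 0.0550 m
S_min ≈ 0.2100+0.3063+0.5640+0.0550  ⇒  S_min = 4541/4000 m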